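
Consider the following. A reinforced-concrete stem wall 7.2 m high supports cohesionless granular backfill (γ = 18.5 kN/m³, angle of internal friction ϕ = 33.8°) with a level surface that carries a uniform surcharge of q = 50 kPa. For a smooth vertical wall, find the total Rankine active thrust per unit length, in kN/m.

K_a = tan²(45° − φ/2) = 0.2851.
Soil triangle: ½ K_a γ H² = 0.5×0.2851×18.5×7.2² = 136.7 kN/m.
Surcharge rectangle: K_a q H = 0.2851×50×7.2 = 102.6 kN/m.
Total = 136.7 + 102.6 = 239.3 kN/m.

239 kN/m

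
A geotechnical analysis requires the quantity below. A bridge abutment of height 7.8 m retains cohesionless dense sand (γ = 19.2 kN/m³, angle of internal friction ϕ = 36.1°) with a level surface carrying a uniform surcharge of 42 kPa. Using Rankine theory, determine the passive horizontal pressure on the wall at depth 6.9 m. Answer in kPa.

675 kPa

K_p = (1 + sin φ)/(1 − sin φ) = 3.869.
σ_v = γz + q = 19.2 × 6.9 + 42 = 174.5 kPa.
σ_h = K_p σ_v = 3.869 × 174.5 = 675.0 kPa.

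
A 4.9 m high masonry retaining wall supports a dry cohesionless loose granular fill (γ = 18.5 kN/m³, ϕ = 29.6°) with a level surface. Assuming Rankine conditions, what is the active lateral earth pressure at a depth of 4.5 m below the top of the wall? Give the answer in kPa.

K_a = (1 − sin φ)/(1 + sin φ) = 0.3387.
σ_h = K_a γ z = 0.3387 × 18.5 × 4.5 = 28.20 kPa.

28.2 kPa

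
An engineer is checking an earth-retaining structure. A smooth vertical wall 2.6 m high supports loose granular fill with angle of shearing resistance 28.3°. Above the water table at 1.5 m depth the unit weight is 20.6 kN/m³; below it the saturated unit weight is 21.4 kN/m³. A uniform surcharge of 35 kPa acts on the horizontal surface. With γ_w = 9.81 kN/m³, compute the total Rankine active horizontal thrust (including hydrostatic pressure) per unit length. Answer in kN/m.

K_a = tan²(45° − φ/2) = 0.3568.
γ' = 21.4 − 9.81 = 11.59 kN/m³. h₂ = H − d_w = 1.1 m.
σ'_h: at surface K_a·q = 12.49; at WT K_a(q+γd_w) = 23.51; at base K_a(q+γd_w+γ'h₂) = 28.06 kPa.
P₁ = ½(12.49+23.51)×1.5 = 27.00; P₂ = ½(23.51+28.06)×1.1 = 28.36; P_w = ½γ_w h₂² = 5.935.
Total = 27.00+28.36+5.935 = 61.30 kN/m.

61.3 kN/m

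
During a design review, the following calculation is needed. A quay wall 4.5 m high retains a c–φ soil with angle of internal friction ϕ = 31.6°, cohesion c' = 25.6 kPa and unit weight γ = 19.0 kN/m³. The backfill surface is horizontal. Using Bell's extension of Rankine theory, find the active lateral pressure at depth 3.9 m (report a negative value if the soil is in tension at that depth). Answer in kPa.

K_a = (1 − sin φ)/(1 + sin φ) = 0.3123.
σ_a = K_a γ z − 2c√K_a = 0.3123×19.0×3.9 − 2×25.6×0.5589 = -5.470 kPa.

-5.47 kPa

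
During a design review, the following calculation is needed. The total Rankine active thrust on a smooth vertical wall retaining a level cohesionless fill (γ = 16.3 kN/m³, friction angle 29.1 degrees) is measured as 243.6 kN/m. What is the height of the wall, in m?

9.30 m

K_a = 0.3456. P_a = ½ K_a γ H² ⇒ H = √(2P_a/(K_a γ)).
H = √(2×243.6/(0.3456×16.3)) = 9.300 m.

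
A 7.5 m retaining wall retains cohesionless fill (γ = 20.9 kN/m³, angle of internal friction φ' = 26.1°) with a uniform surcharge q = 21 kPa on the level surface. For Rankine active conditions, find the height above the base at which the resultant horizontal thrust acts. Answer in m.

K_a = 0.3889.
Triangular part P₁ = ½K_aγH² = 228.6 at H/3 = 2.500 m; rectangular part P₂ = K_a q H = 61.26 at H/2 = 3.750 m.
ȳ = (P₁·2.500 + P₂·3.750)/(P₁+P₂) = 2.764 m.

2.76 m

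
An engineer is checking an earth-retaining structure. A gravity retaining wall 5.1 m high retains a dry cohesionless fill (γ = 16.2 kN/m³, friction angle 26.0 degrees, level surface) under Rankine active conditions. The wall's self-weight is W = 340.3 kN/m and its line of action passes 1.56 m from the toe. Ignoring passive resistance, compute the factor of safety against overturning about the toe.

3.80

K_a = tan²(45° − 26.0°/2) = 0.3905.
P_a = ½K_aγH² = 0.5×0.3905×16.2×5.1² = 82.26 kN/m, acting at H/3 = 1.700 m above the base.
Overturning moment M_o = P_a × H/3 = 82.26 × 1.700 = 139.8.
Resisting moment M_r = W × 1.56 = 340.3 × 1.56 = 530.9.
FS_overturning = M_r/M_o = 530.9/139.8 = 3.796.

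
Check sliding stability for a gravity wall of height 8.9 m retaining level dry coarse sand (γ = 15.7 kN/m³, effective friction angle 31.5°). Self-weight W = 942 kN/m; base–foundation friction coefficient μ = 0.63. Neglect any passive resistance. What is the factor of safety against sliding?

3.04

K_a = tan²(45° − 31.5°/2) = 0.3136.
P_a = ½K_aγH² = 0.5×0.3136×15.7×8.9² = 195.0 kN/m, acting at H/3 = 2.967 m above the base.
FS_sliding = μW / P_a = 0.63×942 / 195.0 = 3.043.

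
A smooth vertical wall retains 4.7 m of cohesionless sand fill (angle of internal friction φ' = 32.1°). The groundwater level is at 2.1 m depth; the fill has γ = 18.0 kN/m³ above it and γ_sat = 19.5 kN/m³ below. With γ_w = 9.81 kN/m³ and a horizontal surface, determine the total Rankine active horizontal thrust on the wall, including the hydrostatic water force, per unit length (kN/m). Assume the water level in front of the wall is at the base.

85.4 kN/m

K_a = tan²(45° − φ/2) = 0.3060.
γ' = 19.5 − 9.81 = 9.690 kN/m³. Depth below WT = 2.6 m.
σ'_h at WT = K_a γ d_w = 11.57 kPa; at base = 11.57 + K_a γ' × 2.6 = 19.28 kPa.
P₁ (0–2.1 m) = ½×11.57×2.1 = 12.14. P₂ (2.1–4.7 m) = ½(11.57+19.28)×2.6 = 40.10.
P_w = ½ γ_w h₂² = 0.5×9.81×2.6² = 33.16. Total = 12.14+40.10+33.16 = 85.40 kN/m.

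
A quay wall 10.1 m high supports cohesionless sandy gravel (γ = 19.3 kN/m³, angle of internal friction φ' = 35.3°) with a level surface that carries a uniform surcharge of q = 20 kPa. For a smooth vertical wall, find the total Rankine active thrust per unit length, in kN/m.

K_a = tan²(45° − φ/2) = 0.2675.
Soil triangle: ½ K_a γ H² = 0.5×0.2675×19.3×10.1² = 263.4 kN/m.
Surcharge rectangle: K_a q H = 0.2675×20×10.1 = 54.04 kN/m.
Total = 263.4 + 54.04 = 317.4 kN/m.

317 kN/m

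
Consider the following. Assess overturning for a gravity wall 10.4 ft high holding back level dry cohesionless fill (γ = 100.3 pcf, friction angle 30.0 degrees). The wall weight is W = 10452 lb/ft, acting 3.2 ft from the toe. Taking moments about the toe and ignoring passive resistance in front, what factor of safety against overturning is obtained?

5.34

K_a = tan²(45° − 30.0°/2) = 0.3333.
P_a = ½K_aγH² = 0.5×0.3333×100.3×10.4² = 1808 lb/ft, acting at H/3 = 3.467 ft above the base.
Overturning moment M_o = P_a × H/3 = 1808 × 3.467 = 6268.
Resisting moment M_r = W × 3.2 = 10452 × 3.2 = 33450.
FS_overturning = M_r/M_o = 33450/6268 = 5.336.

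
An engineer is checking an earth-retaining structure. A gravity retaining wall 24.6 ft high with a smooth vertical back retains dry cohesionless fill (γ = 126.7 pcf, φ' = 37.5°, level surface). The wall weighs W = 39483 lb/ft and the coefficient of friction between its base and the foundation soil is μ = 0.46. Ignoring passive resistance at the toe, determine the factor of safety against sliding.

1.95

K_a = tan²(45° − 37.5°/2) = 0.2432.
P_a = ½K_aγH² = 0.5×0.2432×126.7×24.6² = 9323 lb/ft, acting at H/3 = 8.200 ft above the base.
FS_sliding = μW / P_a = 0.46×39483 / 9323 = 1.948.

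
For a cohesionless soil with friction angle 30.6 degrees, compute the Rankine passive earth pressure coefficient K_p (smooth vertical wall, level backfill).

K_p = (1 + sin φ)/(1 − sin φ) = tan²(45° + 30.6°/2) = 3.074.

3.07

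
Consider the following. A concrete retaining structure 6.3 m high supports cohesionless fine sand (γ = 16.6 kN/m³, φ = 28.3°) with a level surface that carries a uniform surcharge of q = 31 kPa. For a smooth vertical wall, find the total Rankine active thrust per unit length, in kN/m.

K_a = tan²(45° − φ/2) = 0.3568.
Soil triangle: ½ K_a γ H² = 0.5×0.3568×16.6×6.3² = 117.5 kN/m.
Surcharge rectangle: K_a q H = 0.3568×31×6.3 = 69.68 kN/m.
Total = 117.5 + 69.68 = 187.2 kN/m.

187 kN/m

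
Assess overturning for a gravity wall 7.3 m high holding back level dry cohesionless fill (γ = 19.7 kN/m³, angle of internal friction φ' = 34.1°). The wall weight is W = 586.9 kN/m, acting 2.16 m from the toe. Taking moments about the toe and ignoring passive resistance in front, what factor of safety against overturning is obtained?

3.53

K_a = tan²(45° − 34.1°/2) = 0.2815.
P_a = ½K_aγH² = 0.5×0.2815×19.7×7.3² = 147.8 kN/m, acting at H/3 = 2.433 m above the base.
Overturning moment M_o = P_a × H/3 = 147.8 × 2.433 = 359.6.
Resisting moment M_r = W × 2.16 = 586.9 × 2.16 = 1268.
FS_overturning = M_r/M_o = 1268/359.6 = 3.525.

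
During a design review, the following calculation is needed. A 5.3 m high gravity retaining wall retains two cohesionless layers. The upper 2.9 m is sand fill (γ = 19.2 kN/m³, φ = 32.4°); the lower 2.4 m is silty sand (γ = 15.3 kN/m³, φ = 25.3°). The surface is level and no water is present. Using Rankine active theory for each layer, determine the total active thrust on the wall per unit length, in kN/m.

K_a1 = tan²(45°−32.4°/2) = 0.3022; K_a2 = tan²(45°−25.3°/2) = 0.4012.
Layer 1: σ at base = K_a1 γ₁ h₁ = 16.83 kPa; P₁ = ½×16.83×2.9 = 24.40.
Layer 2: σ_v at top = γ₁h₁ = 55.68; σ_h top = K_a2×55.68 = 22.34; σ_h base = K_a2×(55.68+15.3×2.4) = 37.07.
P₂ = ½(22.34+37.07)×2.4 = 71.29. Total P_a = 24.40+71.29 = 95.69 kN/m.

95.7 kN/m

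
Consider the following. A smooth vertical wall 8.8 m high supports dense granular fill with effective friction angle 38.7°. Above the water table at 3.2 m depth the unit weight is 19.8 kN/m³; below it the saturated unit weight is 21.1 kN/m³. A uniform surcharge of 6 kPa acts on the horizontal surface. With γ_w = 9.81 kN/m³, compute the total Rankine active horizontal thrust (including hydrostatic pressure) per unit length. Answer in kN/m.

K_a = tan²(45° − φ/2) = 0.2306.
γ' = 21.1 − 9.81 = 11.29 kN/m³. h₂ = H − d_w = 5.6 m.
σ'_h: at surface K_a·q = 1.384; at WT K_a(q+γd_w) = 15.99; at base K_a(q+γd_w+γ'h₂) = 30.57 kPa.
P₁ = ½(1.384+15.99)×3.2 = 27.80; P₂ = ½(15.99+30.57)×5.6 = 130.4; P_w = ½γ_w h₂² = 153.8.
Total = 27.80+130.4+153.8 = 312.0 kN/m.

312 kN/m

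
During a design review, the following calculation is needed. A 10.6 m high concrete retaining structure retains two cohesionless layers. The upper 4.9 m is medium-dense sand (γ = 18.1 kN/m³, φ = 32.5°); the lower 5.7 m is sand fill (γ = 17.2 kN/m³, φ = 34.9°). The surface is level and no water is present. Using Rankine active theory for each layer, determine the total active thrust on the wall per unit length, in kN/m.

279 kN/m

K_a1 = tan²(45°−32.5°/2) = 0.3010; K_a2 = tan²(45°−34.9°/2) = 0.2721.
Layer 1: σ at base = K_a1 γ₁ h₁ = 26.69 kPa; P₁ = ½×26.69×4.9 = 65.40.
Layer 2: σ_v at top = γ₁h₁ = 88.69; σ_h top = K_a2×88.69 = 24.14; σ_h base = K_a2×(88.69+17.2×5.7) = 50.82.
P₂ = ½(24.14+50.82)×5.7 = 213.6. Total P_a = 65.40+213.6 = 279.0 kN/m.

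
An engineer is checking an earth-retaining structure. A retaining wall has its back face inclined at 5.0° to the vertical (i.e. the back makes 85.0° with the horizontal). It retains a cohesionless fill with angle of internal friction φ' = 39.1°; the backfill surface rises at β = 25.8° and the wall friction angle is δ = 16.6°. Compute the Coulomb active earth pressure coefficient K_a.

0.345

K_a = sin²(α+φ) / [sin²α · sin(α−δ) · (1 + √{sin(φ+δ)sin(φ−β) / (sin(α−δ)sin(α+β))})²].
With α = 85.0°, φ = 39.1°, δ = 16.6°, β = 25.8°: K_a = 0.3450.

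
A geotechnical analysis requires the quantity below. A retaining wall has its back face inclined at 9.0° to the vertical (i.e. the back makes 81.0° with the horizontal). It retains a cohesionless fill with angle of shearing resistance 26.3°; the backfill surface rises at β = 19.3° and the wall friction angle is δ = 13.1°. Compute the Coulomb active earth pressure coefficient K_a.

K_a = sin²(α+φ) / [sin²α · sin(α−δ) · (1 + √{sin(φ+δ)sin(φ−β) / (sin(α−δ)sin(α+β))})²].
With α = 81.0°, φ = 26.3°, δ = 13.1°, β = 19.3°: K_a = 0.6048.

0.605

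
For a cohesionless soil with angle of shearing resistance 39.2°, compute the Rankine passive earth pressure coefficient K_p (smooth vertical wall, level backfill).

K_p = (1 + sin φ)/(1 − sin φ) = tan²(45° + 39.2°/2) = 4.435.

4.44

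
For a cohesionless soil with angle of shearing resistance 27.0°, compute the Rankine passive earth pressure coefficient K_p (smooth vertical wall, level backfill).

K_p = (1 + sin φ)/(1 − sin φ) = tan²(45° + 27.0°/2) = 2.663.

2.66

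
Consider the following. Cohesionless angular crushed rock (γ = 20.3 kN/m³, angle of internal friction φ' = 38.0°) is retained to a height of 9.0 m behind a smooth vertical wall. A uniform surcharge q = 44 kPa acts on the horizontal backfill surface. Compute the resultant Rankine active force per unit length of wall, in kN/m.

290 kN/m

K_a = tan²(45° − φ/2) = 0.2379.
Soil triangle: ½ K_a γ H² = 0.5×0.2379×20.3×9.0² = 195.6 kN/m.
Surcharge rectangle: K_a q H = 0.2379×44×9.0 = 94.20 kN/m.
Total = 195.6 + 94.20 = 289.8 kN/m.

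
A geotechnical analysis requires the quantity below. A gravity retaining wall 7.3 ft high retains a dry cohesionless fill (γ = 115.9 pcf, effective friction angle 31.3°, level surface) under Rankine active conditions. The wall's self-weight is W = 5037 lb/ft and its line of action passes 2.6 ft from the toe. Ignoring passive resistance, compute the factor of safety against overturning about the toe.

K_a = tan²(45° − 31.3°/2) = 0.3162.
P_a = ½K_aγH² = 0.5×0.3162×115.9×7.3² = 976.5 lb/ft, acting at H/3 = 2.433 ft above the base.
Overturning moment M_o = P_a × H/3 = 976.5 × 2.433 = 2376.
Resisting moment M_r = W × 2.6 = 5037 × 2.6 = 13100.
FS_overturning = M_r/M_o = 13100/2376 = 5.512.

5.51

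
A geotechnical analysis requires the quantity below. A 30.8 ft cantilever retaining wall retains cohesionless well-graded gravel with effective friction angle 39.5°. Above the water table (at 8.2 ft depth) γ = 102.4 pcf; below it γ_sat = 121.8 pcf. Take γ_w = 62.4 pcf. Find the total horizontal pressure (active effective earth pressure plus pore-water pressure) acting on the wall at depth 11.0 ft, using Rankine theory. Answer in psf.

398 psf

K_a = (1 − sin φ)/(1 + sin φ) = 0.2224.
γ' = 121.8 − 62.4 = 59.40 pcf.
Effective vertical stress at 11.0 ft: σ'_v = 102.4×8.2 + 59.40×2.80 = 1006 psf.
σ'_h = K_a σ'_v = 0.2224 × 1006 = 223.8 psf; u = γ_w × 2.80 = 174.7 psf.
Total σ_h = 223.8 + 174.7 = 398.5 psf.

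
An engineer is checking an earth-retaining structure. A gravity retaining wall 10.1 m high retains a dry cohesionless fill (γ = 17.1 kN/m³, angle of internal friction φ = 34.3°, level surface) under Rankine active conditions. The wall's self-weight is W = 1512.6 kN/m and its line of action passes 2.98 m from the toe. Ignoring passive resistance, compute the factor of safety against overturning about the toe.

K_a = tan²(45° − 34.3°/2) = 0.2792.
P_a = ½K_aγH² = 0.5×0.2792×17.1×10.1² = 243.5 kN/m, acting at H/3 = 3.367 m above the base.
Overturning moment M_o = P_a × H/3 = 243.5 × 3.367 = 819.7.
Resisting moment M_r = W × 2.98 = 1512.6 × 2.98 = 4508.
FS_overturning = M_r/M_o = 4508/819.7 = 5.499.

5.50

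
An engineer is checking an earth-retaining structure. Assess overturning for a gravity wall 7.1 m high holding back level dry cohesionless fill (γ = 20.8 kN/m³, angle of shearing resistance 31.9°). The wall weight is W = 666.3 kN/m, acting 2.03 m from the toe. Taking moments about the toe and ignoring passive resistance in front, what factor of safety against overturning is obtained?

K_a = tan²(45° − 31.9°/2) = 0.3085.
P_a = ½K_aγH² = 0.5×0.3085×20.8×7.1² = 161.7 kN/m, acting at H/3 = 2.367 m above the base.
Overturning moment M_o = P_a × H/3 = 161.7 × 2.367 = 382.8.
Resisting moment M_r = W × 2.03 = 666.3 × 2.03 = 1353.
FS_overturning = M_r/M_o = 1353/382.8 = 3.533.

3.53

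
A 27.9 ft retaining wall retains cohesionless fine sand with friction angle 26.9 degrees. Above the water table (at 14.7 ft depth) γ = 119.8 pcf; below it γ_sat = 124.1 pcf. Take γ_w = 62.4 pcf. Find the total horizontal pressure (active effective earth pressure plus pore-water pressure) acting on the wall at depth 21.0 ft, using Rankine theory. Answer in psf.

1200 psf

K_a = (1 − sin φ)/(1 + sin φ) = 0.3770.
γ' = 124.1 − 62.4 = 61.70 pcf.
Effective vertical stress at 21.0 ft: σ'_v = 119.8×14.7 + 61.70×6.30 = 2150 psf.
σ'_h = K_a σ'_v = 0.3770 × 2150 = 810.5 psf; u = γ_w × 6.30 = 393.1 psf.
Total σ_h = 810.5 + 393.1 = 1204 psf.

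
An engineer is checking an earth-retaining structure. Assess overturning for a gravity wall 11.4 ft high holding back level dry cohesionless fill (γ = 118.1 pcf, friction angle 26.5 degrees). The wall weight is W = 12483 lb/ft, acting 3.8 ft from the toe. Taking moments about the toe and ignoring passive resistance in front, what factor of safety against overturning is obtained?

4.25

K_a = tan²(45° − 26.5°/2) = 0.3829.
P_a = ½K_aγH² = 0.5×0.3829×118.1×11.4² = 2939 lb/ft, acting at H/3 = 3.800 ft above the base.
Overturning moment M_o = P_a × H/3 = 2939 × 3.800 = 11170.
Resisting moment M_r = W × 3.8 = 12483 × 3.8 = 47440.
FS_overturning = M_r/M_o = 47440/11170 = 4.248.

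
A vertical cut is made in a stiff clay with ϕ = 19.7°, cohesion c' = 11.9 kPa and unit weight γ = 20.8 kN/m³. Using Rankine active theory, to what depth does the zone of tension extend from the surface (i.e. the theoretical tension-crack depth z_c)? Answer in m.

K_a = tan²(45° − 19.7°/2) = 0.4958; √K_a = 0.7041.
The active pressure is zero where K_a γ z = 2c√K_a, so z_c = 2c/(γ√K_a) = 2×11.9/(20.8×0.7041) = 1.625 m.

1.63 m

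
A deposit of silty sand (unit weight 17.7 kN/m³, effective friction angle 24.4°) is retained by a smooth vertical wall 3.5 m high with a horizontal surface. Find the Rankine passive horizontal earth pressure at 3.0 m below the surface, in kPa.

128 kPa

K_p = (1 + sin φ)/(1 − sin φ) = 2.408.
σ_h = K_p γ z = 2.408 × 17.7 × 3.0 = 127.9 kPa.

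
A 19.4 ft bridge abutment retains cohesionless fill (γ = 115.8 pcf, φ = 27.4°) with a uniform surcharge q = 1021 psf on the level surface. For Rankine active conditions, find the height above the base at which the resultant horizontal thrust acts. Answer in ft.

K_a = 0.3697.
Triangular part P₁ = ½K_aγH² = 8056 at H/3 = 6.467 ft; rectangular part P₂ = K_a q H = 7322 at H/2 = 9.700 ft.
ȳ = (P₁·6.467 + P₂·9.700)/(P₁+P₂) = 8.006 ft.

8.01 ft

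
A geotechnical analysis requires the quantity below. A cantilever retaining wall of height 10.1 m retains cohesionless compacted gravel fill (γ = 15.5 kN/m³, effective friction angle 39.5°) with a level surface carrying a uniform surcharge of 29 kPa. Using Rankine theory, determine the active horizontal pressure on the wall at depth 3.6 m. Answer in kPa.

18.9 kPa

K_a = (1 − sin φ)/(1 + sin φ) = 0.2224.
σ_v = γz + q = 15.5 × 3.6 + 29 = 84.80 kPa.
σ_h = K_a σ_v = 0.2224 × 84.80 = 18.86 kPa.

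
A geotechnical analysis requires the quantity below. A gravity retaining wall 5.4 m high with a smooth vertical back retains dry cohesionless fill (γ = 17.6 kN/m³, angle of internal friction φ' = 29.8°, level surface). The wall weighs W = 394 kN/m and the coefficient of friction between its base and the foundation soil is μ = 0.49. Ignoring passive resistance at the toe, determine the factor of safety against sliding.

K_a = tan²(45° − 29.8°/2) = 0.3360.
P_a = ½K_aγH² = 0.5×0.3360×17.6×5.4² = 86.23 kN/m, acting at H/3 = 1.800 m above the base.
FS_sliding = μW / P_a = 0.49×394 / 86.23 = 2.239.

2.24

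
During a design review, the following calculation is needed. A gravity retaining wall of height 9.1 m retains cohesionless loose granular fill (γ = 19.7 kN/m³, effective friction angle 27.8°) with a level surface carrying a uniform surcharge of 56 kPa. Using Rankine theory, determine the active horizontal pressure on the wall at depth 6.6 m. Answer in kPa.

K_a = (1 − sin φ)/(1 + sin φ) = 0.3639.
σ_v = γz + q = 19.7 × 6.6 + 56 = 186.0 kPa.
σ_h = K_a σ_v = 0.3639 × 186.0 = 67.69 kPa.

67.7 kPa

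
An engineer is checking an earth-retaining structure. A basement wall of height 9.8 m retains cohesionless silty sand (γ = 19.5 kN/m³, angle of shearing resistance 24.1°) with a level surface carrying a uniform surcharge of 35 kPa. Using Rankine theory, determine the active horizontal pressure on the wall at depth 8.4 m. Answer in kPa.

K_a = (1 − sin φ)/(1 + sin φ) = 0.4201.
σ_v = γz + q = 19.5 × 8.4 + 35 = 198.8 kPa.
σ_h = K_a σ_v = 0.4201 × 198.8 = 83.52 kPa.

83.5 kPa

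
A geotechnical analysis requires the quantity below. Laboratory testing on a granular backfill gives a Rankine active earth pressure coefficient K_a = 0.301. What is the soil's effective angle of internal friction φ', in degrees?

32.5°

K_a = tan²(45° − φ/2) ⇒ 45° − φ/2 = arctan(√0.301) = 28.75°.
φ = 2(45° − 28.75°) = 32.50°.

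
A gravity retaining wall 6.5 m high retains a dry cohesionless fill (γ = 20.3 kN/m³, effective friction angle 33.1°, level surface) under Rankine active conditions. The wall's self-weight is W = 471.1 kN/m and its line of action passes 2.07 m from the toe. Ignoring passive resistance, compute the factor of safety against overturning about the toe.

3.58

K_a = tan²(45° − 33.1°/2) = 0.2936.
P_a = ½K_aγH² = 0.5×0.2936×20.3×6.5² = 125.9 kN/m, acting at H/3 = 2.167 m above the base.
Overturning moment M_o = P_a × H/3 = 125.9 × 2.167 = 272.8.
Resisting moment M_r = W × 2.07 = 471.1 × 2.07 = 975.2.
FS_overturning = M_r/M_o = 975.2/272.8 = 3.575.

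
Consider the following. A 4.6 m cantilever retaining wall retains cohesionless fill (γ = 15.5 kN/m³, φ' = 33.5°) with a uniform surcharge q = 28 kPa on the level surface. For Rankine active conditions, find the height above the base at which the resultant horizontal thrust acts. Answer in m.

K_a = 0.2887.
Triangular part P₁ = ½K_aγH² = 47.35 at H/3 = 1.533 m; rectangular part P₂ = K_a q H = 37.19 at H/2 = 2.300 m.
ȳ = (P₁·1.533 + P₂·2.300)/(P₁+P₂) = 1.871 m.

1.87 m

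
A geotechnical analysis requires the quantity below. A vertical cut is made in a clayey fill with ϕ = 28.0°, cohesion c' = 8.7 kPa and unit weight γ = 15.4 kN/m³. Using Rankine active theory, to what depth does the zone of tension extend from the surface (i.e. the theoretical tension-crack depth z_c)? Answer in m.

1.88 m

K_a = tan²(45° − 28.0°/2) = 0.3610; √K_a = 0.6009.
The active pressure is zero where K_a γ z = 2c√K_a, so z_c = 2c/(γ√K_a) = 2×8.7/(15.4×0.6009) = 1.880 m.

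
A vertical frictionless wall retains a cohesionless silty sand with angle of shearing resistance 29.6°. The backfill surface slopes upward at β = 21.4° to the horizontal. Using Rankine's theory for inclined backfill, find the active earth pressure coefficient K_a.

K_a = cos β · (cos β − √(cos²β − cos²φ)) / (cos β + √(cos²β − cos²φ)).
cos β = 0.9311, cos φ = 0.8695, √(cos²β − cos²φ) = 0.3329.
K_a = 0.9311 × (0.9311 − 0.3329)/(0.9311 + 0.3329) = 0.4406.

0.441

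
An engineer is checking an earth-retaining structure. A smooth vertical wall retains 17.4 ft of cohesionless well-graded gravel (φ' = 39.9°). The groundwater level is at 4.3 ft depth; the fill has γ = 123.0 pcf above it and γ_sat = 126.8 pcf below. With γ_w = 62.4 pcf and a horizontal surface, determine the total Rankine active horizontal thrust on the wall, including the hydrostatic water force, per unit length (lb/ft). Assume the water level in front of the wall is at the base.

K_a = tan²(45° − φ/2) = 0.2184.
γ' = 126.8 − 62.4 = 64.40 pcf. Depth below WT = 13.1 ft.
σ'_h at WT = K_a γ d_w = 115.5 psf; at base = 115.5 + K_a γ' × 13.1 = 299.8 psf.
P₁ (0–4.3 ft) = ½×115.5×4.3 = 248.4. P₂ (4.3–17.4 ft) = ½(115.5+299.8)×13.1 = 2720.
P_w = ½ γ_w h₂² = 0.5×62.4×13.1² = 5354. Total = 248.4+2720+5354 = 8323 lb/ft.

8320 lb/ft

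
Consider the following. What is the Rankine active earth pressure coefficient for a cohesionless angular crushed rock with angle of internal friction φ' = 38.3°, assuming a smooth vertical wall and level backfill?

K_a = tan²(45° − φ/2) = tan²(25.85°) = 0.2347.

0.235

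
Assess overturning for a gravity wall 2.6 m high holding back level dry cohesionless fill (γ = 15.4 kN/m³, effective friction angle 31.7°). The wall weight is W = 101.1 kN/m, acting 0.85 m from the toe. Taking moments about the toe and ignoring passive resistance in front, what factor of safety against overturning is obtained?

6.12

K_a = tan²(45° − 31.7°/2) = 0.3111.
P_a = ½K_aγH² = 0.5×0.3111×15.4×2.6² = 16.19 kN/m, acting at H/3 = 0.8667 m above the base.
Overturning moment M_o = P_a × H/3 = 16.19 × 0.8667 = 14.03.
Resisting moment M_r = W × 0.85 = 101.1 × 0.85 = 85.93.
FS_overturning = M_r/M_o = 85.93/14.03 = 6.124.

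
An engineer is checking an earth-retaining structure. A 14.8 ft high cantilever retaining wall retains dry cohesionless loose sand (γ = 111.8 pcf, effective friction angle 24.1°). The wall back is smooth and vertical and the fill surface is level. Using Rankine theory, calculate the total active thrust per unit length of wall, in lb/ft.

5140 lb/ft

K_a = tan²(45° − φ/2) = 0.4201.
P_a = ½ K_a γ H² = 0.5 × 0.4201 × 111.8 × 14.8² = 5144 lb/ft.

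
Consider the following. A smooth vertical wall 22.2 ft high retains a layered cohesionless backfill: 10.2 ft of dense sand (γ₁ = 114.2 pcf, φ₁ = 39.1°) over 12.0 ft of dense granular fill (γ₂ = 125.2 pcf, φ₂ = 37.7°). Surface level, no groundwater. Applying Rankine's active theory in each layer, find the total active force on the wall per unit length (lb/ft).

K_a1 = tan²(45°−39.1°/2) = 0.2265; K_a2 = tan²(45°−37.7°/2) = 0.2411.
Layer 1: σ at base = K_a1 γ₁ h₁ = 263.8 psf; P₁ = ½×263.8×10.2 = 1345.
Layer 2: σ_v at top = γ₁h₁ = 1165; σ_h top = K_a2×1165 = 280.8; σ_h base = K_a2×(1165+125.2×12.0) = 643.0.
P₂ = ½(280.8+643.0)×12.0 = 5543. Total P_a = 1345+5543 = 6888 lb/ft.

6890 lb/ft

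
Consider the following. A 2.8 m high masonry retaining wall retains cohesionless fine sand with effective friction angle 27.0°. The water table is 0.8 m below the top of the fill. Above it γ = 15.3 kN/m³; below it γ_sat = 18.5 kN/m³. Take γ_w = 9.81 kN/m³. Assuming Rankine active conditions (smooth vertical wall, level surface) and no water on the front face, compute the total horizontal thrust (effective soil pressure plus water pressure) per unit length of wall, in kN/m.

K_a = tan²(45° − φ/2) = 0.3755.
γ' = 18.5 − 9.81 = 8.690 kN/m³. Depth below WT = 2.0 m.
σ'_h at WT = K_a γ d_w = 4.596 kPa; at base = 4.596 + K_a γ' × 2.0 = 11.12 kPa.
P₁ (0–0.8 m) = ½×4.596×0.8 = 1.839. P₂ (0.8–2.8 m) = ½(4.596+11.12)×2.0 = 15.72.
P_w = ½ γ_w h₂² = 0.5×9.81×2.0² = 19.62. Total = 1.839+15.72+19.62 = 37.18 kN/m.

37.2 kN/m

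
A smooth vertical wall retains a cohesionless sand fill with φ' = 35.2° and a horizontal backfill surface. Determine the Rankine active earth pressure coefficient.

K_a = tan²(45° − φ/2) = tan²(27.40°) = 0.2687.

0.269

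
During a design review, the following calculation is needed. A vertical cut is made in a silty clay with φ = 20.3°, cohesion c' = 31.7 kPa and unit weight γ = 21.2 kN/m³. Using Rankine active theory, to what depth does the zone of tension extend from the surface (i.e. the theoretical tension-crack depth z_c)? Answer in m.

K_a = tan²(45° − 20.3°/2) = 0.4849; √K_a = 0.6963.
The active pressure is zero where K_a γ z = 2c√K_a, so z_c = 2c/(γ√K_a) = 2×31.7/(21.2×0.6963) = 4.295 m.

4.29 m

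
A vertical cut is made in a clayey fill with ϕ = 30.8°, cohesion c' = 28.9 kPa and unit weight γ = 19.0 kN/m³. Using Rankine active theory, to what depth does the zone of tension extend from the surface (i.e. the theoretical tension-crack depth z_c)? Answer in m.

5.36 m

K_a = tan²(45° − 30.8°/2) = 0.3227; √K_a = 0.5681.
The active pressure is zero where K_a γ z = 2c√K_a, so z_c = 2c/(γ√K_a) = 2×28.9/(19.0×0.5681) = 5.355 m.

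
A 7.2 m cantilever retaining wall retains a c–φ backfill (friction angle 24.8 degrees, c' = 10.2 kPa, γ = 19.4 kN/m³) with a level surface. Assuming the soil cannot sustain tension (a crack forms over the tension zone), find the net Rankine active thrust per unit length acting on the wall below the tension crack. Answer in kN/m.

K_a = 0.4090; √K_a = 0.6395.
Tension-crack depth z_c = 2c/(γ√K_a) = 2×10.2/(19.4×0.6395) = 1.644 m.
σ_a at base = K_a γ H − 2c√K_a = 0.4090×19.4×7.2 − 2×10.2×0.6395 = 44.08 kPa.
P_a = ½ × 44.08 × (H − z_c) = 0.5×44.08×5.556 = 122.5 kN/m.

122 kN/m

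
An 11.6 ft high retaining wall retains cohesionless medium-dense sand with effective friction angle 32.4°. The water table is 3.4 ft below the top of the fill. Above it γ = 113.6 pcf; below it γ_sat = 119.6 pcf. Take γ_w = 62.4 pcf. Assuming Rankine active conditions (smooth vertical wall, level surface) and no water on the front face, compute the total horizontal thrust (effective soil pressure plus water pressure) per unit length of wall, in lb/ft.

K_a = tan²(45° − φ/2) = 0.3022.
γ' = 119.6 − 62.4 = 57.20 pcf. Depth below WT = 8.2 ft.
σ'_h at WT = K_a γ d_w = 116.7 psf; at base = 116.7 + K_a γ' × 8.2 = 258.5 psf.
P₁ (0–3.4 ft) = ½×116.7×3.4 = 198.4. P₂ (3.4–11.6 ft) = ½(116.7+258.5)×8.2 = 1538.
P_w = ½ γ_w h₂² = 0.5×62.4×8.2² = 2098. Total = 198.4+1538+2098 = 3835 lb/ft.

3830 lb/ft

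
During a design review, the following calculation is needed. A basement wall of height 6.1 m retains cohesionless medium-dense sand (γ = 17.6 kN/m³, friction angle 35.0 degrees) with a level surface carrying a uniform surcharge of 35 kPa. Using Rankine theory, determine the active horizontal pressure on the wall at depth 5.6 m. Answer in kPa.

36.2 kPa

K_a = (1 − sin φ)/(1 + sin φ) = 0.2710.
σ_v = γz + q = 17.6 × 5.6 + 35 = 133.6 kPa.
σ_h = K_a σ_v = 0.2710 × 133.6 = 36.19 kPa.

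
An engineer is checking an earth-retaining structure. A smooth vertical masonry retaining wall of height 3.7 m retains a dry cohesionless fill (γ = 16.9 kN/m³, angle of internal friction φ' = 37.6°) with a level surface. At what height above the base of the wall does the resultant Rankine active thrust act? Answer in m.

1.23 m

K_a = 0.2421.
The pressure distribution is triangular, so the resultant acts at H/3 above the base = 3.7/3 = 1.233 m.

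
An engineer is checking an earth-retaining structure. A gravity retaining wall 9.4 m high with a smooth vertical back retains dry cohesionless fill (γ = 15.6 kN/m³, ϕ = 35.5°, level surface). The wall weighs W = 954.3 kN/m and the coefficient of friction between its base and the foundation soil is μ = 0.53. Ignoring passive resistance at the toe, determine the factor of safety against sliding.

K_a = tan²(45° − 35.5°/2) = 0.2653.
P_a = ½K_aγH² = 0.5×0.2653×15.6×9.4² = 182.8 kN/m, acting at H/3 = 3.133 m above the base.
FS_sliding = μW / P_a = 0.53×954.3 / 182.8 = 2.767.

2.77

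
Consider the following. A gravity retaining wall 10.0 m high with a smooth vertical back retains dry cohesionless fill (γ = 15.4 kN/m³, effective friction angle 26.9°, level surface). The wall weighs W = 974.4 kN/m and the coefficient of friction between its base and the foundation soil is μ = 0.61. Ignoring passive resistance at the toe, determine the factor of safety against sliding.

2.05

K_a = tan²(45° − 26.9°/2) = 0.3770.
P_a = ½K_aγH² = 0.5×0.3770×15.4×10.0² = 290.3 kN/m, acting at H/3 = 3.333 m above the base.
FS_sliding = μW / P_a = 0.61×974.4 / 290.3 = 2.048.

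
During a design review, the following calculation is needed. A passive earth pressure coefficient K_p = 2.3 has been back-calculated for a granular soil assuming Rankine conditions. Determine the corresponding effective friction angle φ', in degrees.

K_p = (1+sin φ)/(1−sin φ) ⇒ sin φ = (K_p − 1)/(K_p + 1) = 0.3939.
φ = arcsin(0.3939) = 23.20°.

23.2°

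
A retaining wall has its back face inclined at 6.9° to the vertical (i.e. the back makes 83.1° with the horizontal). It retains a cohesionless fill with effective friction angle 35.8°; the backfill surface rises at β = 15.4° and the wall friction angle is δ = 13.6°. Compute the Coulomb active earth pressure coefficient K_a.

K_a = sin²(α+φ) / [sin²α · sin(α−δ) · (1 + √{sin(φ+δ)sin(φ−β) / (sin(α−δ)sin(α+β))})²].
With α = 83.1°, φ = 35.8°, δ = 13.6°, β = 15.4°: K_a = 0.3526.

0.353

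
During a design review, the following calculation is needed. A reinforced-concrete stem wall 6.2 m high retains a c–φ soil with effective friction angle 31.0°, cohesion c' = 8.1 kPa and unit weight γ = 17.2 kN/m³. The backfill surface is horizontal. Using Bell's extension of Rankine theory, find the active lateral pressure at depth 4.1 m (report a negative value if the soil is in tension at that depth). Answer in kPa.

13.4 kPa

K_a = (1 − sin φ)/(1 + sin φ) = 0.3201.
σ_a = K_a γ z − 2c√K_a = 0.3201×17.2×4.1 − 2×8.1×0.5658 = 13.41 kPa.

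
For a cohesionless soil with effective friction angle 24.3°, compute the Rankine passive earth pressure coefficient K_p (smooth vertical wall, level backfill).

K_p = (1 + sin φ)/(1 − sin φ) = tan²(45° + 24.3°/2) = 2.399.

2.40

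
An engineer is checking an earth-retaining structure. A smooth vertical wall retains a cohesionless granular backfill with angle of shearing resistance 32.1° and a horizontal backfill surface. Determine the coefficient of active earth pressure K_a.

K_a = (1 − sin φ)/(1 + sin φ) = (1 − sin 32.1°)/(1 + sin 32.1°) = 0.3060.

0.306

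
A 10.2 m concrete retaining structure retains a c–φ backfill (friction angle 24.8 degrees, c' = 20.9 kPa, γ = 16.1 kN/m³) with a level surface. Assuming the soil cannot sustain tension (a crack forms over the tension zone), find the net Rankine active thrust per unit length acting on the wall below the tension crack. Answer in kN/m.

124 kN/m

K_a = 0.4090; √K_a = 0.6395.
Tension-crack depth z_c = 2c/(γ√K_a) = 2×20.9/(16.1×0.6395) = 4.060 m.
σ_a at base = K_a γ H − 2c√K_a = 0.4090×16.1×10.2 − 2×20.9×0.6395 = 40.43 kPa.
P_a = ½ × 40.43 × (H − z_c) = 0.5×40.43×6.140 = 124.1 kN/m.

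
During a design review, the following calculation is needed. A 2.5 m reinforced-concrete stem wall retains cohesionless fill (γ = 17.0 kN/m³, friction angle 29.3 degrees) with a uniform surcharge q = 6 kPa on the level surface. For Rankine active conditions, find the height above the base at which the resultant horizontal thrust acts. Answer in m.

0.925 m

K_a = 0.3428.
Triangular part P₁ = ½K_aγH² = 18.21 at H/3 = 0.8333 m; rectangular part P₂ = K_a q H = 5.143 at H/2 = 1.250 m.
ȳ = (P₁·0.8333 + P₂·1.250)/(P₁+P₂) = 0.9251 m.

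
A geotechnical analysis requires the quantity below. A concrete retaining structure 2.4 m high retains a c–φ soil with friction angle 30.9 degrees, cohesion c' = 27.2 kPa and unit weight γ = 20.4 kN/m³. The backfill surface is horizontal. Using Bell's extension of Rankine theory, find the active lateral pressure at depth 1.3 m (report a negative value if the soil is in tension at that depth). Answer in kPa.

-22.3 kPa

K_a = (1 − sin φ)/(1 + sin φ) = 0.3214.
σ_a = K_a γ z − 2c√K_a = 0.3214×20.4×1.3 − 2×27.2×0.5669 = -22.32 kPa.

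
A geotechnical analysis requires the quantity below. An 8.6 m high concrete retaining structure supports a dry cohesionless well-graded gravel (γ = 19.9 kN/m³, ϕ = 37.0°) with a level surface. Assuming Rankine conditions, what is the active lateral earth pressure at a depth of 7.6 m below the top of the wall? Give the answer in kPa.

37.6 kPa

K_a = (1 − sin φ)/(1 + sin φ) = 0.2486.
σ_h = K_a γ z = 0.2486 × 19.9 × 7.6 = 37.60 kPa.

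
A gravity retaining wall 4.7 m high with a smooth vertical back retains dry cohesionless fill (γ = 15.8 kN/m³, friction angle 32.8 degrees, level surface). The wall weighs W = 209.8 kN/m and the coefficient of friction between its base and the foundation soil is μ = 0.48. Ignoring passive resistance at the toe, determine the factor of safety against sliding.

1.94

K_a = tan²(45° − 32.8°/2) = 0.2973.
P_a = ½K_aγH² = 0.5×0.2973×15.8×4.7² = 51.88 kN/m, acting at H/3 = 1.567 m above the base.
FS_sliding = μW / P_a = 0.48×209.8 / 51.88 = 1.941.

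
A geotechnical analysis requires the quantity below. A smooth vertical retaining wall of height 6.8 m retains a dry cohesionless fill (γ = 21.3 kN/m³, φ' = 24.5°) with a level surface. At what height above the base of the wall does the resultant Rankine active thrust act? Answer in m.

2.27 m

K_a = 0.4137.
The pressure distribution is triangular, so the resultant acts at H/3 above the base = 6.8/3 = 2.267 m.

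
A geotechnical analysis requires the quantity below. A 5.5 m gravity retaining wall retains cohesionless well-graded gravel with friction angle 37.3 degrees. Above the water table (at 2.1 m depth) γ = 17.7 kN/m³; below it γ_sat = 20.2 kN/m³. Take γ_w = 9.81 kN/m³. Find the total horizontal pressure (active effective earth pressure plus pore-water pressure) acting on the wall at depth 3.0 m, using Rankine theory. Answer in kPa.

20.2 kPa

K_a = (1 − sin φ)/(1 + sin φ) = 0.2453.
γ' = 20.2 − 9.81 = 10.39 kN/m³.
Effective vertical stress at 3.0 m: σ'_v = 17.7×2.1 + 10.39×0.900 = 46.52 kPa.
σ'_h = K_a σ'_v = 0.2453 × 46.52 = 11.41 kPa; u = γ_w × 0.900 = 8.829 kPa.
Total σ_h = 11.41 + 8.829 = 20.24 kPa.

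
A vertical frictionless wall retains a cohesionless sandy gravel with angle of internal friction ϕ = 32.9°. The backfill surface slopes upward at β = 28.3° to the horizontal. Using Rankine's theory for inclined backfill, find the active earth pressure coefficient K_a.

K_a = cos β · (cos β − √(cos²β − cos²φ)) / (cos β + √(cos²β − cos²φ)).
cos β = 0.8805, cos φ = 0.8396, √(cos²β − cos²φ) = 0.2651.
K_a = 0.8805 × (0.8805 − 0.2651)/(0.8805 + 0.2651) = 0.4730.

0.473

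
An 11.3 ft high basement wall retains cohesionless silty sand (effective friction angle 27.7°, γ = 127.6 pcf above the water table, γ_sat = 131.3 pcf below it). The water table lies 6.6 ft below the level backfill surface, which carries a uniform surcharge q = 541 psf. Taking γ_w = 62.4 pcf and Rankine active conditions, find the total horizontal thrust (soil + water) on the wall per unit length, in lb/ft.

5660 lb/ft

K_a = tan²(45° − φ/2) = 0.3653.
γ' = 131.3 − 62.4 = 68.90 pcf. h₂ = H − d_w = 4.7 ft.
σ'_h: at surface K_a·q = 197.6; at WT K_a(q+γd_w) = 505.3; at base K_a(q+γd_w+γ'h₂) = 623.6 psf.
P₁ = ½(197.6+505.3)×6.6 = 2320; P₂ = ½(505.3+623.6)×4.7 = 2653; P_w = ½γ_w h₂² = 689.2.
Total = 2320+2653+689.2 = 5662 lb/ft.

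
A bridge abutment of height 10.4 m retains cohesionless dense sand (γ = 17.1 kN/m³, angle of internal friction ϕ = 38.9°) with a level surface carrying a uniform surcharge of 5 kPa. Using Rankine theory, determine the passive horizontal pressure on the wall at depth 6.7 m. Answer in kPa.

K_p = (1 + sin φ)/(1 − sin φ) = 4.376.
σ_v = γz + q = 17.1 × 6.7 + 5 = 119.6 kPa.
σ_h = K_p σ_v = 4.376 × 119.6 = 523.2 kPa.

523 kPa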